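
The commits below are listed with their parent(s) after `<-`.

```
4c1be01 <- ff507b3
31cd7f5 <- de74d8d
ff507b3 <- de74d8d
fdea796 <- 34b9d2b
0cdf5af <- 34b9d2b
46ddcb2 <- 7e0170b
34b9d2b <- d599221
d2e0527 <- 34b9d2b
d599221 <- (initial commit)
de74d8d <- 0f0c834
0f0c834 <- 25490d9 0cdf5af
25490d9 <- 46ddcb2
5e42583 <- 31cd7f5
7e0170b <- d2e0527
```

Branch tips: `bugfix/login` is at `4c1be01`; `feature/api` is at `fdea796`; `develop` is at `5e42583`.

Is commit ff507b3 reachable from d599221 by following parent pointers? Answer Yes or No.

Ancestors of d599221: {d599221}.
ff507b3 is not in that set, so it is not an ancestor of d599221.

No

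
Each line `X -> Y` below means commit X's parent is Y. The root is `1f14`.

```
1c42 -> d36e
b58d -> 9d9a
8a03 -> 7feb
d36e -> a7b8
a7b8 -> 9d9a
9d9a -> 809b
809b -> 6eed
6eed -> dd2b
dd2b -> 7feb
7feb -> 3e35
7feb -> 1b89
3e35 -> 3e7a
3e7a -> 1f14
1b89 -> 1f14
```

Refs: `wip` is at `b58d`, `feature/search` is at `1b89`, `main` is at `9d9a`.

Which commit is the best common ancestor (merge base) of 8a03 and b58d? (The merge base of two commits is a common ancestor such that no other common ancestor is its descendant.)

Ancestors of 8a03: {1b89, 1f14, 3e35, 3e7a, 7feb, 8a03}.
Ancestors of b58d: {1b89, 1f14, 3e35, 3e7a, 6eed, 7feb, 809b, 9d9a, b58d, dd2b}.
Common ancestors: {1b89, 1f14, 3e35, 3e7a, 7feb}.
Among these, 7feb is not an ancestor of any other common ancestor — it is the merge base.

7feb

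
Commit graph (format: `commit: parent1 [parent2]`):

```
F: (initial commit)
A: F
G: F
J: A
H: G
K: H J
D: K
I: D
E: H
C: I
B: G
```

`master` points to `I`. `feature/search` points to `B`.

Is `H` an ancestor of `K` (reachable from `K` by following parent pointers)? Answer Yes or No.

Yes

Ancestors of K (commits reachable by following parents): {A, F, G, H, J, K}.
H is in that set, so it is an ancestor of K.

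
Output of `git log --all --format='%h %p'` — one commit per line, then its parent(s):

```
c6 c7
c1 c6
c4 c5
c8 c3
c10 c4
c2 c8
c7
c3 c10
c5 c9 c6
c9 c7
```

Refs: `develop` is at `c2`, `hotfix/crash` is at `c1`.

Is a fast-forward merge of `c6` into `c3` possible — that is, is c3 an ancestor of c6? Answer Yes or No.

A fast-forward from c3 to c6 is possible iff c3 is an ancestor of c6.
Ancestors of c6: {c6, c7}.
c3 is not among them, so fast-forward is not possible.

No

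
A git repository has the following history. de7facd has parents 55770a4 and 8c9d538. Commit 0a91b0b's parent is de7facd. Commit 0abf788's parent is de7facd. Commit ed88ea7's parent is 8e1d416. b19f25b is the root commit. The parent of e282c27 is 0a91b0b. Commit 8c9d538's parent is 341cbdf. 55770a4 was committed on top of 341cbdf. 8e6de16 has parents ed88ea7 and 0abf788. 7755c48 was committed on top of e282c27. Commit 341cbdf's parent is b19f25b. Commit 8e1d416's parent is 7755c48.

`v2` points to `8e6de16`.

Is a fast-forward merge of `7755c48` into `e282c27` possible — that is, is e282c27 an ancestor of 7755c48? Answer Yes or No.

Yes

A fast-forward from e282c27 to 7755c48 is possible iff e282c27 is an ancestor of 7755c48.
Ancestors of 7755c48: {0a91b0b, 341cbdf, 55770a4, 7755c48, 8c9d538, b19f25b, de7facd, e282c27}.
e282c27 is among them, so fast-forward is possible.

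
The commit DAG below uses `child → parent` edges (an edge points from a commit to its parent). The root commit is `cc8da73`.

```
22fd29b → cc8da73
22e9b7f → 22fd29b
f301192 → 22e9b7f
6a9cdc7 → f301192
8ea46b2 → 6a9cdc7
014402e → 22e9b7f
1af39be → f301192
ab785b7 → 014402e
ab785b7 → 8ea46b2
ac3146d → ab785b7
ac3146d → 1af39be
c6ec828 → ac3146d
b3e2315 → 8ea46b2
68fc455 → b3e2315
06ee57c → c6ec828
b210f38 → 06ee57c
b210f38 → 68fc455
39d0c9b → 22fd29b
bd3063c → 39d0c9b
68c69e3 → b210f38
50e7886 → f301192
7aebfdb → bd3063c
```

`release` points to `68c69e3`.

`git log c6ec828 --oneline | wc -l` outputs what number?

11

Walking parent pointers from c6ec828: reachable set = {014402e, 1af39be, 22e9b7f, 22fd29b, 6a9cdc7, 8ea46b2, ab785b7, ac3146d, c6ec828, cc8da73, f301192}.
That is 11 commits.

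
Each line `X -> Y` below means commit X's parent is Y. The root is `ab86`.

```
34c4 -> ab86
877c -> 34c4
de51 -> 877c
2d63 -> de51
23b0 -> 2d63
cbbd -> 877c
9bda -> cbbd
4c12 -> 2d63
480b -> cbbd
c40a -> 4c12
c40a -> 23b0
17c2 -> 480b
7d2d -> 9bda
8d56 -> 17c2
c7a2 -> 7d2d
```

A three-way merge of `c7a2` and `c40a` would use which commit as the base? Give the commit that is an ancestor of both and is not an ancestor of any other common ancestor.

Ancestors of c7a2: {34c4, 7d2d, 877c, 9bda, ab86, c7a2, cbbd}.
Ancestors of c40a: {23b0, 2d63, 34c4, 4c12, 877c, ab86, c40a, de51}.
Common ancestors: {34c4, 877c, ab86}.
Among these, 877c is not an ancestor of any other common ancestor — it is the merge base.

877c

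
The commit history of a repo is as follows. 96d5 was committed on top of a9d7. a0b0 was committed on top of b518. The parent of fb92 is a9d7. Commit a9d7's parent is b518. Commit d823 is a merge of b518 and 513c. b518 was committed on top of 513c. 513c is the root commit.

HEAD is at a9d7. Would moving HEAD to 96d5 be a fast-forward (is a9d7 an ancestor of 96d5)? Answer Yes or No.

Yes

A fast-forward from a9d7 to 96d5 is possible iff a9d7 is an ancestor of 96d5.
Ancestors of 96d5: {513c, 96d5, a9d7, b518}.
a9d7 is among them, so fast-forward is possible.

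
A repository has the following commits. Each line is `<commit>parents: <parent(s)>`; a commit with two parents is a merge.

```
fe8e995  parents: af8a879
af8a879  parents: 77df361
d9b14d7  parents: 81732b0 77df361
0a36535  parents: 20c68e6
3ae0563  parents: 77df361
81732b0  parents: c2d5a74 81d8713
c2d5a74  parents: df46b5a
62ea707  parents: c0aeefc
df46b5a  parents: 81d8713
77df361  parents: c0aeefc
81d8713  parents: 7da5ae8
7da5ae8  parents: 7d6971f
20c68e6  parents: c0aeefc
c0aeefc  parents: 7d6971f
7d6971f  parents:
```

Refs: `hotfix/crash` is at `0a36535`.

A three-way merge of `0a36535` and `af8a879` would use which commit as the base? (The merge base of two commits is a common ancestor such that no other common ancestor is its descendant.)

c0aeefc

Ancestors of 0a36535: {0a36535, 20c68e6, 7d6971f, c0aeefc}.
Ancestors of af8a879: {77df361, 7d6971f, af8a879, c0aeefc}.
Common ancestors: {7d6971f, c0aeefc}.
Among these, c0aeefc is not an ancestor of any other common ancestor — it is the merge base.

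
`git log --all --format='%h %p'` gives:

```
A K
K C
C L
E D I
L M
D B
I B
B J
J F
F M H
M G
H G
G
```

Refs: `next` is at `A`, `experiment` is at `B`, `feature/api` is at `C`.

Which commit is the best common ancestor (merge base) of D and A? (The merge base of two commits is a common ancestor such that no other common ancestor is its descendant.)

M

Ancestors of D: {B, D, F, G, H, J, M}.
Ancestors of A: {A, C, G, K, L, M}.
Common ancestors: {G, M}.
Among these, M is not an ancestor of any other common ancestor — it is the merge base.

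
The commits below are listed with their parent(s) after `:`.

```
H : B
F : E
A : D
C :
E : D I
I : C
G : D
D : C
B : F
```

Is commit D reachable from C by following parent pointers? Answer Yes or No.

No

Ancestors of C: {C}.
D is not in that set, so it is not an ancestor of C.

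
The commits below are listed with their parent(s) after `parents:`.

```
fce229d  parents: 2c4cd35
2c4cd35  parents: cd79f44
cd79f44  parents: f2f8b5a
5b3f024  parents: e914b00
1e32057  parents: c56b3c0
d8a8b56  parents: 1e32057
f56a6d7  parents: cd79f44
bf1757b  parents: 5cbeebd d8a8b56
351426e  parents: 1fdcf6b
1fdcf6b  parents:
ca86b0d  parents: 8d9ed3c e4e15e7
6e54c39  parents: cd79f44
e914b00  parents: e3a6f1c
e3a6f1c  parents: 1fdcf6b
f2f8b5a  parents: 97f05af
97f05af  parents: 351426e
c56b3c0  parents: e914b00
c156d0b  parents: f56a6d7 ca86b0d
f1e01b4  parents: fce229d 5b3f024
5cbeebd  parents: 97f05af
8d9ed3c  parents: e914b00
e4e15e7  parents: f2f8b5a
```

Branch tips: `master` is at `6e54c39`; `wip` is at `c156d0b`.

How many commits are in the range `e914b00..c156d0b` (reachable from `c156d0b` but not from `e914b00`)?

Reachable from c156d0b: {1fdcf6b, 351426e, 8d9ed3c, 97f05af, c156d0b, ca86b0d, cd79f44, e3a6f1c, e4e15e7, e914b00, f2f8b5a, f56a6d7}.
Reachable from e914b00: {1fdcf6b, e3a6f1c, e914b00}.
In c156d0b's history but not e914b00's: {351426e, 8d9ed3c, 97f05af, c156d0b, ca86b0d, cd79f44, e4e15e7, f2f8b5a, f56a6d7} — 9 commits.

9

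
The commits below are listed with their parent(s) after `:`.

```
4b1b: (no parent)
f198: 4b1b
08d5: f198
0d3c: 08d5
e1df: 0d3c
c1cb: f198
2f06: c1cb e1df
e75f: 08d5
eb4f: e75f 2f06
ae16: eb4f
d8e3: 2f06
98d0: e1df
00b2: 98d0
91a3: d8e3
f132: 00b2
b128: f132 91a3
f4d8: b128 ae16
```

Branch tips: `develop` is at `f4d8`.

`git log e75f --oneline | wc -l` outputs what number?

Walking parent pointers from e75f: reachable set = {08d5, 4b1b, e75f, f198}.
That is 4 commits.

4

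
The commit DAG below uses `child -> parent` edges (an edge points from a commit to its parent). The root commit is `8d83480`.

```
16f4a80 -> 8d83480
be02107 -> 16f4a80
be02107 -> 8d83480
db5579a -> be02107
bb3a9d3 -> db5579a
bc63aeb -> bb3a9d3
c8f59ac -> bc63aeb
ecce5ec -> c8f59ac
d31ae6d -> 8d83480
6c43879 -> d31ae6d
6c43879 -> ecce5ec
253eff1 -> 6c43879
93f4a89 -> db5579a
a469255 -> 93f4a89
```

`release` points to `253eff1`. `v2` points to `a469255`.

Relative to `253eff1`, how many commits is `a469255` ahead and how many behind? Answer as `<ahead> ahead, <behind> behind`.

2 ahead, 7 behind

Reachable from a469255: {16f4a80, 8d83480, 93f4a89, a469255, be02107, db5579a}.
Reachable from 253eff1: {16f4a80, 253eff1, 6c43879, 8d83480, bb3a9d3, bc63aeb, be02107, c8f59ac, d31ae6d, db5579a, ecce5ec}.
Only in a469255's history (ahead): {93f4a89, a469255} — 2.
Only in 253eff1's history (behind): {253eff1, 6c43879, bb3a9d3, bc63aeb, c8f59ac, d31ae6d, ecce5ec} — 7.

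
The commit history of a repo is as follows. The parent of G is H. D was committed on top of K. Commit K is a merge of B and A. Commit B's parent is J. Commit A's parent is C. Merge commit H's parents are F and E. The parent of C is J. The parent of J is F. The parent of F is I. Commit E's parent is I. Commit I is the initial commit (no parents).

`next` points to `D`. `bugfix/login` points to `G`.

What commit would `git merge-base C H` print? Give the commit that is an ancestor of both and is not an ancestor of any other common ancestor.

Ancestors of C: {C, F, I, J}.
Ancestors of H: {E, F, H, I}.
Common ancestors: {F, I}.
Among these, F is not an ancestor of any other common ancestor — it is the merge base.

F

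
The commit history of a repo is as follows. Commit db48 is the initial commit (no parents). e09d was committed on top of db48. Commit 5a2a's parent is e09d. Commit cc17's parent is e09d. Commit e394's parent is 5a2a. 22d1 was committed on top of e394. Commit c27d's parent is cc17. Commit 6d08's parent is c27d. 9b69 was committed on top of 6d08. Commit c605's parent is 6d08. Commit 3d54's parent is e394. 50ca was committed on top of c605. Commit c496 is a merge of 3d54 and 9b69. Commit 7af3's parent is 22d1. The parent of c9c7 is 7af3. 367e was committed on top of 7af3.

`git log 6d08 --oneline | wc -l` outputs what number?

5

Walking parent pointers from 6d08: reachable set = {6d08, c27d, cc17, db48, e09d}.
That is 5 commits.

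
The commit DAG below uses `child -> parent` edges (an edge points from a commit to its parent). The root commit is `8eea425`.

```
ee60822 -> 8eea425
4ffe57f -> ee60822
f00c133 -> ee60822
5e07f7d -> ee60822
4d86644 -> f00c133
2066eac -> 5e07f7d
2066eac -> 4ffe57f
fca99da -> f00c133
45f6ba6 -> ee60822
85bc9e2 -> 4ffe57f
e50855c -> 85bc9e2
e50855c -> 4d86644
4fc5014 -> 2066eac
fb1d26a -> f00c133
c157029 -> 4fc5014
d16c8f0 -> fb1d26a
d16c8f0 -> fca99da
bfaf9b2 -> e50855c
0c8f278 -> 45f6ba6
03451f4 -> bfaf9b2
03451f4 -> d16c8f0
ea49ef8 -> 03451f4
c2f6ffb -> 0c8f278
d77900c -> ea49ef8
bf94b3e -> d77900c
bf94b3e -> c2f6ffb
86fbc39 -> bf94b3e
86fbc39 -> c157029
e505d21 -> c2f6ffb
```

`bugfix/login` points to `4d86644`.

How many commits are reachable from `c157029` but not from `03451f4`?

Reachable from c157029: {2066eac, 4fc5014, 4ffe57f, 5e07f7d, 8eea425, c157029, ee60822}.
Reachable from 03451f4: {03451f4, 4d86644, 4ffe57f, 85bc9e2, 8eea425, bfaf9b2, d16c8f0, e50855c, ee60822, f00c133, fb1d26a, fca99da}.
In c157029's history but not 03451f4's: {2066eac, 4fc5014, 5e07f7d, c157029} — 4 commits.

4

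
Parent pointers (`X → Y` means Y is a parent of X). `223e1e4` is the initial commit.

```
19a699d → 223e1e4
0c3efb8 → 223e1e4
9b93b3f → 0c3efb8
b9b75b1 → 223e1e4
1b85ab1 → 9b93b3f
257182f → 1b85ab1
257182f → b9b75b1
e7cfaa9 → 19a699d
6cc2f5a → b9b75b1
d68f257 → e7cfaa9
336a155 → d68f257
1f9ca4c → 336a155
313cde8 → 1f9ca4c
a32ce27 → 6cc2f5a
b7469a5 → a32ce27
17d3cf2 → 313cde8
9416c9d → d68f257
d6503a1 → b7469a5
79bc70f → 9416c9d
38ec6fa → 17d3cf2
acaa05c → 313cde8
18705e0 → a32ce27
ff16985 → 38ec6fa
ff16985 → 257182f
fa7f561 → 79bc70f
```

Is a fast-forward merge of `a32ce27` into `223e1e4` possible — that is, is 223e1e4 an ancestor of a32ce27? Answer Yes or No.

A fast-forward from 223e1e4 to a32ce27 is possible iff 223e1e4 is an ancestor of a32ce27.
Ancestors of a32ce27: {223e1e4, 6cc2f5a, a32ce27, b9b75b1}.
223e1e4 is among them, so fast-forward is possible.

Yes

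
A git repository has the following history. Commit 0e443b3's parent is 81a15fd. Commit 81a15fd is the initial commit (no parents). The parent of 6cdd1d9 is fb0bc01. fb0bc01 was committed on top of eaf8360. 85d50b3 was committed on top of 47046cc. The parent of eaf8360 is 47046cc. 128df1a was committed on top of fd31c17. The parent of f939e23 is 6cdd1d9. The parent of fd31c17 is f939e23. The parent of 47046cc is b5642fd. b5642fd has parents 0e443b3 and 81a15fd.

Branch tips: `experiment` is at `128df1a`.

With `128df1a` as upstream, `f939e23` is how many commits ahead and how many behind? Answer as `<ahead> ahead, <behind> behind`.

Reachable from f939e23: {0e443b3, 47046cc, 6cdd1d9, 81a15fd, b5642fd, eaf8360, f939e23, fb0bc01}.
Reachable from 128df1a: {0e443b3, 128df1a, 47046cc, 6cdd1d9, 81a15fd, b5642fd, eaf8360, f939e23, fb0bc01, fd31c17}.
Only in f939e23's history (ahead): {} — 0.
Only in 128df1a's history (behind): {128df1a, fd31c17} — 2.

0 ahead, 2 behind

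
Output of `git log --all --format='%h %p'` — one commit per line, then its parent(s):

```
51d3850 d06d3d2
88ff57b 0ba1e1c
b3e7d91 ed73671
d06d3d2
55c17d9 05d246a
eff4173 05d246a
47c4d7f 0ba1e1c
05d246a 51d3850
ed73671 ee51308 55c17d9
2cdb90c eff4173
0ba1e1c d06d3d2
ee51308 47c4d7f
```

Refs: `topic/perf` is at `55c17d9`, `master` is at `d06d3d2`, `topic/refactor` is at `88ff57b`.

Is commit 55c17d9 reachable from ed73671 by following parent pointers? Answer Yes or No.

Yes

Ancestors of ed73671 (commits reachable by following parents): {05d246a, 0ba1e1c, 47c4d7f, 51d3850, 55c17d9, d06d3d2, ed73671, ee51308}.
55c17d9 is in that set, so it is an ancestor of ed73671.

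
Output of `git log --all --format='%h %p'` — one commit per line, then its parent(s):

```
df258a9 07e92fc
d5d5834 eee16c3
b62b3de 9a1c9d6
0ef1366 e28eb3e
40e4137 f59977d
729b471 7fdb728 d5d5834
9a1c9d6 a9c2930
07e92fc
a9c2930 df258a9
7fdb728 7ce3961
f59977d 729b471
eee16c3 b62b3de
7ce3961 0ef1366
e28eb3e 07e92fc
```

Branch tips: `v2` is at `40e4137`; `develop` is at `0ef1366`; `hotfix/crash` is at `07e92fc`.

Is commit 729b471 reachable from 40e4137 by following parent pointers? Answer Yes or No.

Yes

Ancestors of 40e4137 (commits reachable by following parents): {07e92fc, 0ef1366, 40e4137, 729b471, 7ce3961, 7fdb728, 9a1c9d6, a9c2930, b62b3de, d5d5834, df258a9, e28eb3e, eee16c3, f59977d}.
729b471 is in that set, so it is an ancestor of 40e4137.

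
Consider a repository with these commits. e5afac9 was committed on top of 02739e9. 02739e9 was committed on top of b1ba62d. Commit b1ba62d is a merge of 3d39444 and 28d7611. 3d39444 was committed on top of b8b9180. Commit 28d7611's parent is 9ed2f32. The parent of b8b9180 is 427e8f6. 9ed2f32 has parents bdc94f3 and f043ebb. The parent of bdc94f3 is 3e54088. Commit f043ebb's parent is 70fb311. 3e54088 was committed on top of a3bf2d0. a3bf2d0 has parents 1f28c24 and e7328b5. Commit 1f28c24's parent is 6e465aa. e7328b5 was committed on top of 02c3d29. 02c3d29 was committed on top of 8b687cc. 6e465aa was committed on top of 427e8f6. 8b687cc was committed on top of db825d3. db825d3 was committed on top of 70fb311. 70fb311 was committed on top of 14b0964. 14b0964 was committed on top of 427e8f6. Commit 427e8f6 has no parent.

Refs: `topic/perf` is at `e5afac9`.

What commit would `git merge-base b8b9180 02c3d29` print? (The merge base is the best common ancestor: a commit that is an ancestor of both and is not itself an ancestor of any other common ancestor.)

Ancestors of b8b9180: {427e8f6, b8b9180}.
Ancestors of 02c3d29: {02c3d29, 14b0964, 427e8f6, 70fb311, 8b687cc, db825d3}.
Common ancestors: {427e8f6}.
The only common ancestor is 427e8f6, so it is the merge base.

427e8f6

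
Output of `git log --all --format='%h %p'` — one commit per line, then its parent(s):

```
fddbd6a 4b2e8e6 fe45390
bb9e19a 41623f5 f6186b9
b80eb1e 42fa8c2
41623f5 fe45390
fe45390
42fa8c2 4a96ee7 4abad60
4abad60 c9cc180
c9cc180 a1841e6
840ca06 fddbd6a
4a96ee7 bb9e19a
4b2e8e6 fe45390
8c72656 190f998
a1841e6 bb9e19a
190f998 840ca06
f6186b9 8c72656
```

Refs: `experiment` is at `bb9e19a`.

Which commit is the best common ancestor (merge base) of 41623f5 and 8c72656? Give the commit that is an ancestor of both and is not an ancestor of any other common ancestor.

fe45390

Ancestors of 41623f5: {41623f5, fe45390}.
Ancestors of 8c72656: {190f998, 4b2e8e6, 840ca06, 8c72656, fddbd6a, fe45390}.
Common ancestors: {fe45390}.
The only common ancestor is fe45390, so it is the merge base.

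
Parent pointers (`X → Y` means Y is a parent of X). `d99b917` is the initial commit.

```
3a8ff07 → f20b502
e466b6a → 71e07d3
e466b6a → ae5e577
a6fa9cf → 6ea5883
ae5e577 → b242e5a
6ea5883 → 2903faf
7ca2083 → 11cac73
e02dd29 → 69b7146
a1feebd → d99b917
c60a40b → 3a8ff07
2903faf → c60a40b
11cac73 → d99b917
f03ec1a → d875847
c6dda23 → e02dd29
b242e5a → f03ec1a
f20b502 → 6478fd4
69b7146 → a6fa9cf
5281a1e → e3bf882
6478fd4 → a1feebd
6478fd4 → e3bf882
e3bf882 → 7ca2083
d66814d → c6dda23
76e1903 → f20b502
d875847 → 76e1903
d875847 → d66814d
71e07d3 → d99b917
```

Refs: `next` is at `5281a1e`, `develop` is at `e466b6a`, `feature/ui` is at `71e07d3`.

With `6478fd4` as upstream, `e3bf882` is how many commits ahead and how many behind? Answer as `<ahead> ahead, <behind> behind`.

0 ahead, 2 behind

Reachable from e3bf882: {11cac73, 7ca2083, d99b917, e3bf882}.
Reachable from 6478fd4: {11cac73, 6478fd4, 7ca2083, a1feebd, d99b917, e3bf882}.
Only in e3bf882's history (ahead): {} — 0.
Only in 6478fd4's history (behind): {6478fd4, a1feebd} — 2.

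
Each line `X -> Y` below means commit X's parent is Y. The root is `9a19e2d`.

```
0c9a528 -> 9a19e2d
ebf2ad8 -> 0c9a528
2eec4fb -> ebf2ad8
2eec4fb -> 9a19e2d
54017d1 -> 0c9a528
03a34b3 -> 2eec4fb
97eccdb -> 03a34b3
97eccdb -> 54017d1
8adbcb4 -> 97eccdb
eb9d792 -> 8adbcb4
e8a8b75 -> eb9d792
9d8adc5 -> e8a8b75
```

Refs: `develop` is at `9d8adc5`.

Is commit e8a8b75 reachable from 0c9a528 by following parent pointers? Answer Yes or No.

No

Ancestors of 0c9a528: {0c9a528, 9a19e2d}.
e8a8b75 is not in that set, so it is not an ancestor of 0c9a528.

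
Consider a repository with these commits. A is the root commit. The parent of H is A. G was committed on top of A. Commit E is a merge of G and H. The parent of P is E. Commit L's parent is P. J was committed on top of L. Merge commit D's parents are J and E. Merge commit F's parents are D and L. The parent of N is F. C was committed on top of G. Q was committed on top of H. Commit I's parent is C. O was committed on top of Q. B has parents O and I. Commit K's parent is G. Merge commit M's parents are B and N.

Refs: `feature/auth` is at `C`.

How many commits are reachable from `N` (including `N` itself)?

10

Walking parent pointers from N: reachable set = {A, D, E, F, G, H, J, L, N, P}.
That is 10 commits.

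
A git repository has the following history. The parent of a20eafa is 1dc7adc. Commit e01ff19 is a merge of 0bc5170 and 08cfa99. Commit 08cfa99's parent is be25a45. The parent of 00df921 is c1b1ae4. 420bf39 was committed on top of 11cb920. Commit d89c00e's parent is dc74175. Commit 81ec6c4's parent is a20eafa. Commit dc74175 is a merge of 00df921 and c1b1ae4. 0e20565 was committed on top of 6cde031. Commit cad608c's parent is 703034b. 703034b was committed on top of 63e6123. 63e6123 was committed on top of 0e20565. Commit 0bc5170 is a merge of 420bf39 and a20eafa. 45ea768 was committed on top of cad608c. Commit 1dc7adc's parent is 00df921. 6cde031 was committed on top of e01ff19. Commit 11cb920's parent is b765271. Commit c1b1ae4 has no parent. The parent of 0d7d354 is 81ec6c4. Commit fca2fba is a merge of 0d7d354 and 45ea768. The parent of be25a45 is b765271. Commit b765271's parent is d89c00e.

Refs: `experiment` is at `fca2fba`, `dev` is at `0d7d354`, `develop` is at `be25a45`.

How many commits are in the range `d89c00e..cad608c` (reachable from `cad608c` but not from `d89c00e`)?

Reachable from cad608c: {00df921, 08cfa99, 0bc5170, 0e20565, 11cb920, 1dc7adc, 420bf39, 63e6123, 6cde031, 703034b, a20eafa, b765271, be25a45, c1b1ae4, cad608c, d89c00e, dc74175, e01ff19}.
Reachable from d89c00e: {00df921, c1b1ae4, d89c00e, dc74175}.
In cad608c's history but not d89c00e's: {08cfa99, 0bc5170, 0e20565, 11cb920, 1dc7adc, 420bf39, 63e6123, 6cde031, 703034b, a20eafa, b765271, be25a45, cad608c, e01ff19} — 14 commits.

14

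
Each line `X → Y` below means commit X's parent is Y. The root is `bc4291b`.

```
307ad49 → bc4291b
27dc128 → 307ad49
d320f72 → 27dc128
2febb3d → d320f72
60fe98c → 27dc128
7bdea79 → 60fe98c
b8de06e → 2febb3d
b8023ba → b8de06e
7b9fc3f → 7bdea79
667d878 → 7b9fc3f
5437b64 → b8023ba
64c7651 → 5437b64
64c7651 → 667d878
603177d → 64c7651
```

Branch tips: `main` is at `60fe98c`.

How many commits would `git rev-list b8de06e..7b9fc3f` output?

Reachable from 7b9fc3f: {27dc128, 307ad49, 60fe98c, 7b9fc3f, 7bdea79, bc4291b}.
Reachable from b8de06e: {27dc128, 2febb3d, 307ad49, b8de06e, bc4291b, d320f72}.
In 7b9fc3f's history but not b8de06e's: {60fe98c, 7b9fc3f, 7bdea79} — 3 commits.

3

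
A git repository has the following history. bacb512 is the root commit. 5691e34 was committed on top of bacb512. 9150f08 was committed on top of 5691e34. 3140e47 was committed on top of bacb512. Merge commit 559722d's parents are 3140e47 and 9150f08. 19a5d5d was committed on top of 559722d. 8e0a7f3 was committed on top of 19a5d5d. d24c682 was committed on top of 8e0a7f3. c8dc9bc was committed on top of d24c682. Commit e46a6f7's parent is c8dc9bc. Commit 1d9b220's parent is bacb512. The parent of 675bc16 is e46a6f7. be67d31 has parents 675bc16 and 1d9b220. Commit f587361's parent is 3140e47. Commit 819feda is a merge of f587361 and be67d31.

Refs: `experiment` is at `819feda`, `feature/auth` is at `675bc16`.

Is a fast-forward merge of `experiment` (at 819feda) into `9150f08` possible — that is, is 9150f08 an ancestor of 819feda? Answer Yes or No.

A fast-forward from 9150f08 to 819feda is possible iff 9150f08 is an ancestor of 819feda.
Ancestors of 819feda: {19a5d5d, 1d9b220, 3140e47, 559722d, 5691e34, 675bc16, 819feda, 8e0a7f3, 9150f08, bacb512, be67d31, c8dc9bc, d24c682, e46a6f7, f587361}.
9150f08 is among them, so fast-forward is possible.

Yes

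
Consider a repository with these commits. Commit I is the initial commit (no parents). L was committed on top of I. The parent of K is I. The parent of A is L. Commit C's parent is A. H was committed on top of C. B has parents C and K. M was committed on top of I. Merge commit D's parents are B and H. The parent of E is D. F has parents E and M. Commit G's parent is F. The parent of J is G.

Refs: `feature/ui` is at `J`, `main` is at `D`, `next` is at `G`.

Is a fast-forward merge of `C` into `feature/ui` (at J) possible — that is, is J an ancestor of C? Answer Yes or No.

A fast-forward from J to C is possible iff J is an ancestor of C.
Ancestors of C: {A, C, I, L}.
J is not among them, so fast-forward is not possible.

No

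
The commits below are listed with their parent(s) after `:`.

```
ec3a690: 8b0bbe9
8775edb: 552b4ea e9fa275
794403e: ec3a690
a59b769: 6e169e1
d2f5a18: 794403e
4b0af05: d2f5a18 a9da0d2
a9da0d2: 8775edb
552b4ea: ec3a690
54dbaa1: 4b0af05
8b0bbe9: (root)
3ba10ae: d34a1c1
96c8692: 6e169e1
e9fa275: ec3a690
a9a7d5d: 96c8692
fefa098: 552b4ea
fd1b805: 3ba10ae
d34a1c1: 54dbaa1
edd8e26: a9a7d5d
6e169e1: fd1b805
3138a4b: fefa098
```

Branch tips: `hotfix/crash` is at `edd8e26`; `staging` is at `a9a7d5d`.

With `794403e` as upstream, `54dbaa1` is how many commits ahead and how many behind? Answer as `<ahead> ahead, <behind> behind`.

7 ahead, 0 behind

Reachable from 54dbaa1: {4b0af05, 54dbaa1, 552b4ea, 794403e, 8775edb, 8b0bbe9, a9da0d2, d2f5a18, e9fa275, ec3a690}.
Reachable from 794403e: {794403e, 8b0bbe9, ec3a690}.
Only in 54dbaa1's history (ahead): {4b0af05, 54dbaa1, 552b4ea, 8775edb, a9da0d2, d2f5a18, e9fa275} — 7.
Only in 794403e's history (behind): {} — 0.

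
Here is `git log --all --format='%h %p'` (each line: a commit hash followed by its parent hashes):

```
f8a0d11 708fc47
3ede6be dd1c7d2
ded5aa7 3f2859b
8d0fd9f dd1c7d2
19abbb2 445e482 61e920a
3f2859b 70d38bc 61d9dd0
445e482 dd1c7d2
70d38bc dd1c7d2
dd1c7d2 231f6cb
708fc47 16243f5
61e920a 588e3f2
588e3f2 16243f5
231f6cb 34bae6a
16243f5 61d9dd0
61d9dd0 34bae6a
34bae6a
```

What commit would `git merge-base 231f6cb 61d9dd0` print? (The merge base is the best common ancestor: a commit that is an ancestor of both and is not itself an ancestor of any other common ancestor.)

Ancestors of 231f6cb: {231f6cb, 34bae6a}.
Ancestors of 61d9dd0: {34bae6a, 61d9dd0}.
Common ancestors: {34bae6a}.
The only common ancestor is 34bae6a, so it is the merge base.

34bae6a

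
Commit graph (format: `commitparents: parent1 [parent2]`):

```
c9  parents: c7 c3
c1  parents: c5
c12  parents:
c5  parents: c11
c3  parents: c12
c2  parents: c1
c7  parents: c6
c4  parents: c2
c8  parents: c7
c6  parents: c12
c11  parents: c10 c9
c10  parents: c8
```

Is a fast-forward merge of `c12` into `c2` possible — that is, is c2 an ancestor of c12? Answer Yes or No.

No

A fast-forward from c2 to c12 is possible iff c2 is an ancestor of c12.
Ancestors of c12: {c12}.
c2 is not among them, so fast-forward is not possible.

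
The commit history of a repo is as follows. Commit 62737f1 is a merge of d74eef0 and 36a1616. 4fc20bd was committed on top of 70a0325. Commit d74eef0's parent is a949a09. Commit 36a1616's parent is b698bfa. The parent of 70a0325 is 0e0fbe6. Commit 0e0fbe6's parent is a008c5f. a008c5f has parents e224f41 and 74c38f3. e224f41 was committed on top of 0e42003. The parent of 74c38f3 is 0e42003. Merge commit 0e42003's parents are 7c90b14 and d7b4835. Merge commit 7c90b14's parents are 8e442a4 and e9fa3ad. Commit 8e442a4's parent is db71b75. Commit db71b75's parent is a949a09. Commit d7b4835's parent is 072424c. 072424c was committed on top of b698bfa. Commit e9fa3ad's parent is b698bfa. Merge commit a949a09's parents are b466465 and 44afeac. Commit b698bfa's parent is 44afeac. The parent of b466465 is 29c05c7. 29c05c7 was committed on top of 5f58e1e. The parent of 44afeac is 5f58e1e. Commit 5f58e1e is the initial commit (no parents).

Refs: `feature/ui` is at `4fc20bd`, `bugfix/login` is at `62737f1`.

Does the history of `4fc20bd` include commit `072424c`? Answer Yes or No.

Yes

Ancestors of 4fc20bd (commits reachable by following parents): {072424c, 0e0fbe6, 0e42003, 29c05c7, 44afeac, 4fc20bd, 5f58e1e, 70a0325, 74c38f3, 7c90b14, 8e442a4, a008c5f, a949a09, b466465, b698bfa, d7b4835, db71b75, e224f41, e9fa3ad}.
072424c is in that set, so it is an ancestor of 4fc20bd.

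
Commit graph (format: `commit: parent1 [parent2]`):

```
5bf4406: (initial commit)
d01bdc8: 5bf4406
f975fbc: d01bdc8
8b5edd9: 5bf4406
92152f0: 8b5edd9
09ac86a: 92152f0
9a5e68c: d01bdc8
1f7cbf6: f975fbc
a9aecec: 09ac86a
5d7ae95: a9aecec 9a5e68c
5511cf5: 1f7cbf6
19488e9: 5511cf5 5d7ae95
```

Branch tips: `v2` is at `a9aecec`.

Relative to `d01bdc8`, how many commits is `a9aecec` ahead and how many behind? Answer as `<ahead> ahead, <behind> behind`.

4 ahead, 1 behind

Reachable from a9aecec: {09ac86a, 5bf4406, 8b5edd9, 92152f0, a9aecec}.
Reachable from d01bdc8: {5bf4406, d01bdc8}.
Only in a9aecec's history (ahead): {09ac86a, 8b5edd9, 92152f0, a9aecec} — 4.
Only in d01bdc8's history (behind): {d01bdc8} — 1.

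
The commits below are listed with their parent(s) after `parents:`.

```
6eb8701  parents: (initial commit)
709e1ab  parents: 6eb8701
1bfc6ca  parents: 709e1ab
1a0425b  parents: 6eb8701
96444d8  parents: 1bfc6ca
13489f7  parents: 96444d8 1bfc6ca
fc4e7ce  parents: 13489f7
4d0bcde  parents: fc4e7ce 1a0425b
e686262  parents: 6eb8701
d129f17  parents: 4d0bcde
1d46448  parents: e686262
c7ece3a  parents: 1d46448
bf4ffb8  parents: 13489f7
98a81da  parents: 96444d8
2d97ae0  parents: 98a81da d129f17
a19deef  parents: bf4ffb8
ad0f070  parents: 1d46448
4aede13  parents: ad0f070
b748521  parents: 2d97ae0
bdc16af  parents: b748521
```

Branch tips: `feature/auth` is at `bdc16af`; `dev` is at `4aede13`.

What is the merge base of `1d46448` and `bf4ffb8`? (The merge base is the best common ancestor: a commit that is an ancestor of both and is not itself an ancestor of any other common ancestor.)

Ancestors of 1d46448: {1d46448, 6eb8701, e686262}.
Ancestors of bf4ffb8: {13489f7, 1bfc6ca, 6eb8701, 709e1ab, 96444d8, bf4ffb8}.
Common ancestors: {6eb8701}.
The only common ancestor is 6eb8701, so it is the merge base.

6eb8701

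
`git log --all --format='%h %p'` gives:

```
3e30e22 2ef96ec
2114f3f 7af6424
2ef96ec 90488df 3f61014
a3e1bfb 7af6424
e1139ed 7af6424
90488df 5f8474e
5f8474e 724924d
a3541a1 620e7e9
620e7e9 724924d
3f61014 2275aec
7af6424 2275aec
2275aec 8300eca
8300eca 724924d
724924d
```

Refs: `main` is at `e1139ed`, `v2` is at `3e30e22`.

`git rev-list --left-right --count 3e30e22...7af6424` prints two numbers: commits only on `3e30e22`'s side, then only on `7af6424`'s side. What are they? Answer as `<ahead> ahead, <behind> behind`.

Reachable from 3e30e22: {2275aec, 2ef96ec, 3e30e22, 3f61014, 5f8474e, 724924d, 8300eca, 90488df}.
Reachable from 7af6424: {2275aec, 724924d, 7af6424, 8300eca}.
Only in 3e30e22's history (ahead): {2ef96ec, 3e30e22, 3f61014, 5f8474e, 90488df} — 5.
Only in 7af6424's history (behind): {7af6424} — 1.

5 ahead, 1 behind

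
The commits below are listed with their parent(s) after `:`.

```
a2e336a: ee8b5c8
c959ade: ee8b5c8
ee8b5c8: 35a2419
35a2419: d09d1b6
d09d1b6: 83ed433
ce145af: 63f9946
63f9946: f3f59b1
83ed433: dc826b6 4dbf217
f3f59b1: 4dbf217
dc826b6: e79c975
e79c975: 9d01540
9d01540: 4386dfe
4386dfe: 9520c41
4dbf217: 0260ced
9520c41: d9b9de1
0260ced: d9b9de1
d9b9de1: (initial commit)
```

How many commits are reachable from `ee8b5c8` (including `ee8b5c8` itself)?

12

Walking parent pointers from ee8b5c8: reachable set = {0260ced, 35a2419, 4386dfe, 4dbf217, 83ed433, 9520c41, 9d01540, d09d1b6, d9b9de1, dc826b6, e79c975, ee8b5c8}.
That is 12 commits.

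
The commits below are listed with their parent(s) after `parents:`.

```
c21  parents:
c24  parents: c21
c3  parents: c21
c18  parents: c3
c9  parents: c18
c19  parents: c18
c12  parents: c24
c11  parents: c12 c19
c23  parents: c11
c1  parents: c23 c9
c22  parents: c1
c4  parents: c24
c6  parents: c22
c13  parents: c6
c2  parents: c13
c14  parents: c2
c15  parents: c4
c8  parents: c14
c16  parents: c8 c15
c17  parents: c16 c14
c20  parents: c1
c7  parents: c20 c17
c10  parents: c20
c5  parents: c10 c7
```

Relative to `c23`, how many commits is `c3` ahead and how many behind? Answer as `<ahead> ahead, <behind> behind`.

Reachable from c3: {c21, c3}.
Reachable from c23: {c11, c12, c18, c19, c21, c23, c24, c3}.
Only in c3's history (ahead): {} — 0.
Only in c23's history (behind): {c11, c12, c18, c19, c23, c24} — 6.

0 ahead, 6 behind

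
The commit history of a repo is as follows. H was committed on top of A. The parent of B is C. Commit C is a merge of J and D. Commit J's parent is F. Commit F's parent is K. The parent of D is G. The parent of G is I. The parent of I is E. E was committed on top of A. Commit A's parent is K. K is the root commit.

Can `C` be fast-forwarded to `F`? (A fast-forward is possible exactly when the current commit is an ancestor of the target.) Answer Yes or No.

No

A fast-forward from C to F is possible iff C is an ancestor of F.
Ancestors of F: {F, K}.
C is not among them, so fast-forward is not possible.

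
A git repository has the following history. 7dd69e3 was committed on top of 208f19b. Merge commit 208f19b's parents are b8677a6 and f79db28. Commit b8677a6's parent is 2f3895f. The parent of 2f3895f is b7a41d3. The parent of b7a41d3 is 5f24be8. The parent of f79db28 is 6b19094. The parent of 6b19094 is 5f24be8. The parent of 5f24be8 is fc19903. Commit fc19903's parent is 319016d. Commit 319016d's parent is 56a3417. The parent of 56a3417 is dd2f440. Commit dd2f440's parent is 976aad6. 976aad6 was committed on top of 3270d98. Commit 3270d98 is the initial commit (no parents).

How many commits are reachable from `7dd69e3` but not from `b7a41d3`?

Reachable from 7dd69e3: {208f19b, 2f3895f, 319016d, 3270d98, 56a3417, 5f24be8, 6b19094, 7dd69e3, 976aad6, b7a41d3, b8677a6, dd2f440, f79db28, fc19903}.
Reachable from b7a41d3: {319016d, 3270d98, 56a3417, 5f24be8, 976aad6, b7a41d3, dd2f440, fc19903}.
In 7dd69e3's history but not b7a41d3's: {208f19b, 2f3895f, 6b19094, 7dd69e3, b8677a6, f79db28} — 6 commits.

6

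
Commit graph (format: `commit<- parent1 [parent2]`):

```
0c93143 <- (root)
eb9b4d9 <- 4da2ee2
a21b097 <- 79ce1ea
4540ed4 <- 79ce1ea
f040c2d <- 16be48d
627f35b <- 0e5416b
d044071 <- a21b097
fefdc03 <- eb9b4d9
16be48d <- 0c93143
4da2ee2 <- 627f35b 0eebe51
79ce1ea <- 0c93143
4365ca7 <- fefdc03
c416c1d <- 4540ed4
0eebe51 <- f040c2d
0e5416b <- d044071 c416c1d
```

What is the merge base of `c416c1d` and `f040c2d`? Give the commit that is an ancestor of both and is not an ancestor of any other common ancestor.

Ancestors of c416c1d: {0c93143, 4540ed4, 79ce1ea, c416c1d}.
Ancestors of f040c2d: {0c93143, 16be48d, f040c2d}.
Common ancestors: {0c93143}.
The only common ancestor is 0c93143, so it is the merge base.

0c93143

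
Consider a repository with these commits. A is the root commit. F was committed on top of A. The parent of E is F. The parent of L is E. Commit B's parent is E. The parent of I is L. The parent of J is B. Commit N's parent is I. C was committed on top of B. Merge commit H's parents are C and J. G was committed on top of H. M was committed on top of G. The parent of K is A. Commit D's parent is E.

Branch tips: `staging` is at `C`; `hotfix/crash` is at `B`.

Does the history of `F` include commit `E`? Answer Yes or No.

Ancestors of F: {A, F}.
E is not in that set, so it is not an ancestor of F.

No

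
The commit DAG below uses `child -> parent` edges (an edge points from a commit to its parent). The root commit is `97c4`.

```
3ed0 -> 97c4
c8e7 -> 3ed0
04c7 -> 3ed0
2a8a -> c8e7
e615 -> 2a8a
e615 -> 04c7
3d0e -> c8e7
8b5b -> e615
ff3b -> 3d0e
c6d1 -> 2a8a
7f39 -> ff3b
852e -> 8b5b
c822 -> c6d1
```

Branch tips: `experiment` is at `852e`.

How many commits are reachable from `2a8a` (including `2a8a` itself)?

Walking parent pointers from 2a8a: reachable set = {2a8a, 3ed0, 97c4, c8e7}.
That is 4 commits.

4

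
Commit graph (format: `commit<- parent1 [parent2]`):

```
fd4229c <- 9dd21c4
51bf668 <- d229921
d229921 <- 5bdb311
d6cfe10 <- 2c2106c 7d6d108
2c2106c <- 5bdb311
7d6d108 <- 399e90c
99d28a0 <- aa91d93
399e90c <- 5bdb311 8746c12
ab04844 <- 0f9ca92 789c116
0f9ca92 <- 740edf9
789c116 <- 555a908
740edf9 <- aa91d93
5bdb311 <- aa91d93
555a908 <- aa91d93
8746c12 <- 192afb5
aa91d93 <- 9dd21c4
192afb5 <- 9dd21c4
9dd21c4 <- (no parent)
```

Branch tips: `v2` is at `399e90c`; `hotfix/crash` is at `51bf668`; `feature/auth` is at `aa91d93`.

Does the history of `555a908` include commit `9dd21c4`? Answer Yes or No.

Yes

Ancestors of 555a908 (commits reachable by following parents): {555a908, 9dd21c4, aa91d93}.
9dd21c4 is in that set, so it is an ancestor of 555a908.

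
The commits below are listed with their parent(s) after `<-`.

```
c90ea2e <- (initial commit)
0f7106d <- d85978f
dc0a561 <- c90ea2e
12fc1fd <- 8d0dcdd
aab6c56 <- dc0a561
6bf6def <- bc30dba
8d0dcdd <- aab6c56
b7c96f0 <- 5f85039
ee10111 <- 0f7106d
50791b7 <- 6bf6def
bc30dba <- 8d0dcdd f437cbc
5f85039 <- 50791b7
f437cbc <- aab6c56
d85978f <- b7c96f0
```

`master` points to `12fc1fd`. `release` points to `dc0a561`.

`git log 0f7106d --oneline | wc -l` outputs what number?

Walking parent pointers from 0f7106d: reachable set = {0f7106d, 50791b7, 5f85039, 6bf6def, 8d0dcdd, aab6c56, b7c96f0, bc30dba, c90ea2e, d85978f, dc0a561, f437cbc}.
That is 12 commits.

12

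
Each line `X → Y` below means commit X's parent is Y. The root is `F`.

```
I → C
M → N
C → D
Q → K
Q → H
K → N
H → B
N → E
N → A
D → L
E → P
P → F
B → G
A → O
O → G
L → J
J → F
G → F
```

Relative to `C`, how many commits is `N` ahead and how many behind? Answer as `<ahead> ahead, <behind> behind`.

6 ahead, 4 behind

Reachable from N: {A, E, F, G, N, O, P}.
Reachable from C: {C, D, F, J, L}.
Only in N's history (ahead): {A, E, G, N, O, P} — 6.
Only in C's history (behind): {C, D, J, L} — 4.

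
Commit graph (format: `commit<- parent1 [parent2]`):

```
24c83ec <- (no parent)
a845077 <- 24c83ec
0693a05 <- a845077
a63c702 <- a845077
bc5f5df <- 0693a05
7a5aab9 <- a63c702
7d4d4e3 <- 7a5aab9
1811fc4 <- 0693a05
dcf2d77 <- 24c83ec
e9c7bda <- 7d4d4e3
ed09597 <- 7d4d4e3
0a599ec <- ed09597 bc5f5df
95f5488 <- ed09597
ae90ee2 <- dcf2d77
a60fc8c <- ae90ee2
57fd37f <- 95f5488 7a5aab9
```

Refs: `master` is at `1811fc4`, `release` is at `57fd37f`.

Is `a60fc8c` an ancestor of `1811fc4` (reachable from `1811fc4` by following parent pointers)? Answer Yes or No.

No

Ancestors of 1811fc4: {0693a05, 1811fc4, 24c83ec, a845077}.
a60fc8c is not in that set, so it is not an ancestor of 1811fc4.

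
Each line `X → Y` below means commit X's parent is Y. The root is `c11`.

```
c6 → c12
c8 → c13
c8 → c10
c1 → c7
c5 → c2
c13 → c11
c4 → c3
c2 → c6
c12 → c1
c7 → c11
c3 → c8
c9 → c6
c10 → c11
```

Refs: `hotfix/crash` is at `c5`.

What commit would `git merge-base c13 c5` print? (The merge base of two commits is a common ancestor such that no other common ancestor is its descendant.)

Ancestors of c13: {c11, c13}.
Ancestors of c5: {c1, c11, c12, c2, c5, c6, c7}.
Common ancestors: {c11}.
The only common ancestor is c11, so it is the merge base.

c11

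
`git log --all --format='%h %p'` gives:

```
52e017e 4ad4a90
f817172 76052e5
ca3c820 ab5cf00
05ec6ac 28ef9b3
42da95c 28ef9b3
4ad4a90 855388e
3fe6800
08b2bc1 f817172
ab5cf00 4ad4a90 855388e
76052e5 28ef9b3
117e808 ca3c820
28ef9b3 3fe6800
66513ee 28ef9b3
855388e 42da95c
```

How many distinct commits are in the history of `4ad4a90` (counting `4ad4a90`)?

Walking parent pointers from 4ad4a90: reachable set = {28ef9b3, 3fe6800, 42da95c, 4ad4a90, 855388e}.
That is 5 commits.

5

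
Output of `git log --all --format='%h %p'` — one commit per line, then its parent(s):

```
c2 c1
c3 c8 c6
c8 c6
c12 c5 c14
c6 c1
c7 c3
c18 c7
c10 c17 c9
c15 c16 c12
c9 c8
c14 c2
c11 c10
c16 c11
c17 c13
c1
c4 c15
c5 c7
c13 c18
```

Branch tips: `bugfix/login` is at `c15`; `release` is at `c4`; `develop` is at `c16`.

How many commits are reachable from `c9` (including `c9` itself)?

Walking parent pointers from c9: reachable set = {c1, c6, c8, c9}.
That is 4 commits.

4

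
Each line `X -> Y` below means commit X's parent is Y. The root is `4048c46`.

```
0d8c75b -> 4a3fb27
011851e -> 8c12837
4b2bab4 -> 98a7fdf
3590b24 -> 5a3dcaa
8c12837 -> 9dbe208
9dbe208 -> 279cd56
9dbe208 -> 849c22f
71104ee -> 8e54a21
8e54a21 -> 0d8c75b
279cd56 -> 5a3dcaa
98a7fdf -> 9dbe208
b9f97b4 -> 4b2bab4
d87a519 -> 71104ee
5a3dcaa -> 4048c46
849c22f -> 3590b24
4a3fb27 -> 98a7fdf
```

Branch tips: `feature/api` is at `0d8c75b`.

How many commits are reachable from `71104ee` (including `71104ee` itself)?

11

Walking parent pointers from 71104ee: reachable set = {0d8c75b, 279cd56, 3590b24, 4048c46, 4a3fb27, 5a3dcaa, 71104ee, 849c22f, 8e54a21, 98a7fdf, 9dbe208}.
That is 11 commits.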